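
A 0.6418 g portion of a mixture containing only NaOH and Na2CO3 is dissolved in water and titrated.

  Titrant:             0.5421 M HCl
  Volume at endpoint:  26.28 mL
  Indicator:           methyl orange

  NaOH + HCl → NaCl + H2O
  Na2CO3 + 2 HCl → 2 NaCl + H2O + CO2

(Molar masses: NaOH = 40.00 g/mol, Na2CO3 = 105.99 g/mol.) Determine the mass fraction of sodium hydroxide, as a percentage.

54.29 %

n(HCl) = 0.02628 × 0.5421 = 0.01425 mol
Let x = n(NaOH), y = n(Na2CO3).
Titrant: 1x + 2y = 0.01425;  mass: 40.00x + 105.99y = 0.6418
Solving, x = 8.710 × 10^-3 mol, y = 2.768 × 10^-3 mol
mass of NaOH = 8.710 × 10^-3 × 40.00 = 0.3484 g
% NaOH = 0.3484 / 0.6418 × 100 = 54.29 %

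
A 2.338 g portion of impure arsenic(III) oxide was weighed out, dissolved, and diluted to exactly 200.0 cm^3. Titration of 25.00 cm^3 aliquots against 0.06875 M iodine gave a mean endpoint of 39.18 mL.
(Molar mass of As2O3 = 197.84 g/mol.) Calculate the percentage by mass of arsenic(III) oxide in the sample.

91.17 %

As2O3 + 2 I2 + 2 H2O → As2O5 + 4 HI
n(I2) per titration = 0.03918 × 0.06875 = 2.694 × 10^-3 mol
From the 1:2 ratio, n(As2O3) in each aliquot = 1/2 × 2.694 × 10^-3 = 1.347 × 10^-3 mol
n(As2O3) in the whole flask = 1.347 × 10^-3 × 200.0/25.00 = 0.01077 mol
mass of As2O3 = 0.01077 × 197.84 = 2.132 g
% As2O3 = 2.132 / 2.338 × 100 = 91.17 %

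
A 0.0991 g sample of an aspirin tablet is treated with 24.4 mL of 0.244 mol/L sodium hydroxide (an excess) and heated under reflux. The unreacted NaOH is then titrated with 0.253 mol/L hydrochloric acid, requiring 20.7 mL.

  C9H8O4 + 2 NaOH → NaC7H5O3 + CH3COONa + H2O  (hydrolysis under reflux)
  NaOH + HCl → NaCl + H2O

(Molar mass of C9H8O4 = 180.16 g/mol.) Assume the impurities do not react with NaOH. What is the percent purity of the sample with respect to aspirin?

n(NaOH) added = 0.0244 × 0.244 = 5.95 × 10^-3 mol
n(HCl) used in back-titration = 0.0207 × 0.253 = 5.24 × 10^-3 mol
n(NaOH) left over = 5.24 × 10^-3 mol (1:1 ratio)
n(NaOH) consumed by analyte = 5.95 × 10^-3 − 5.24 × 10^-3 = 7.17 × 10^-4 mol
From the 1:2 ratio, n(C9H8O4) = 1/2 × 7.17 × 10^-4 = 3.58 × 10^-4 mol
mass of C9H8O4 = 3.58 × 10^-4 × 180.16 = 0.0645 g
% C9H8O4 = 0.0645 / 0.0991 × 100 = 65.1 %

65.1 %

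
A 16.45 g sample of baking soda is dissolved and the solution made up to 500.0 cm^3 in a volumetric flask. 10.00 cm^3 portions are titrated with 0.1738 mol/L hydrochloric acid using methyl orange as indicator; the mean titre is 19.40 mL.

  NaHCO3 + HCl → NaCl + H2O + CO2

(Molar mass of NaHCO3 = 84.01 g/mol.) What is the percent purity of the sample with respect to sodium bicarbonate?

86.10 %

n(HCl) per titration = 0.01940 × 0.1738 = 3.372 × 10^-3 mol
n(NaHCO3) in each aliquot = 3.372 × 10^-3 mol (1:1 ratio)
n(NaHCO3) in the whole flask = 3.372 × 10^-3 × 500.0/10.00 = 0.1686 mol
mass of NaHCO3 = 0.1686 × 84.01 = 14.16 g
% NaHCO3 = 14.16 / 16.45 × 100 = 86.10 %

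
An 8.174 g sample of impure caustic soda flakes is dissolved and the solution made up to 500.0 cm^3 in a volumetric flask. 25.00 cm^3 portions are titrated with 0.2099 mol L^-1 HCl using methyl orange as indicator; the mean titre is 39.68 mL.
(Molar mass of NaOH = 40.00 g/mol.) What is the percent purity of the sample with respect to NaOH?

NaOH + HCl → NaCl + H2O
n(HCl) per titration = 0.03968 × 0.2099 = 8.329 × 10^-3 mol
n(NaOH) in each aliquot = 8.329 × 10^-3 mol (1:1 ratio)
n(NaOH) in the whole flask = 8.329 × 10^-3 × 500.0/25.00 = 0.1666 mol
mass of NaOH = 0.1666 × 40.00 = 6.663 g
% NaOH = 6.663 / 8.174 × 100 = 81.52 %

81.52 %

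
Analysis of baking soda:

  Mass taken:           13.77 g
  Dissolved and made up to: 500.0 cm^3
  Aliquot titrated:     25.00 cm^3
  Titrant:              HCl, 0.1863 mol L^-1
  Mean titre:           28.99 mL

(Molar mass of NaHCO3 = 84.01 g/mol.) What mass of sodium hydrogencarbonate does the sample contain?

NaHCO3 + HCl → NaCl + H2O + CO2
n(HCl) per titration = 0.02899 × 0.1863 = 5.401 × 10^-3 mol
n(NaHCO3) in each aliquot = 5.401 × 10^-3 mol (1:1 ratio)
n(NaHCO3) in the whole flask = 5.401 × 10^-3 × 500.0/25.00 = 0.1080 mol
mass of NaHCO3 = 0.1080 × 84.01 = 9.074 g

9.074 g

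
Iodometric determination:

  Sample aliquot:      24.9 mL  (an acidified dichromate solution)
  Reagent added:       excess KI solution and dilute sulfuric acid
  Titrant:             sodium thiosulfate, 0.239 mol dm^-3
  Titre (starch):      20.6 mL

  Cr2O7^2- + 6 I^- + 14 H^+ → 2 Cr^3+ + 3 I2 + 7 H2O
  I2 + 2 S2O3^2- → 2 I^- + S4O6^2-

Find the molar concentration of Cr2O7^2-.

n(S2O3^2-) = 0.0206 × 0.239 = 4.92 × 10^-3 mol
n(I2) = n(S2O3^2-)/2 = 2.46 × 10^-3 mol
From the 1:3 ratio, n(Cr2O7^2-) in the aliquot = 1/3 × 2.46 × 10^-3 = 8.21 × 10^-4 mol
[Cr2O7^2-] = 8.21 × 10^-4 / 0.0249 = 0.0330 mol/L

0.0330 mol/L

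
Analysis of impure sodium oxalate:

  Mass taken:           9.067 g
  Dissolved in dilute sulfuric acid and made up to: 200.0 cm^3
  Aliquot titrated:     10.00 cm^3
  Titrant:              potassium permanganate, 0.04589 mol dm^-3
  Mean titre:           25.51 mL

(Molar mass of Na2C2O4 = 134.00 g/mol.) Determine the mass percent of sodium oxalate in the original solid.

86.50 %

2 MnO4^- + 5 C2O4^2- + 16 H^+ → 2 Mn^2+ + 10 CO2 + 8 H2O
n(KMnO4) per titration = 0.02551 × 0.04589 = 1.171 × 10^-3 mol
From the 5:2 ratio, n(Na2C2O4) in each aliquot = 5/2 × 1.171 × 10^-3 = 2.927 × 10^-3 mol
n(Na2C2O4) in the whole flask = 2.927 × 10^-3 × 200.0/10.00 = 0.05853 mol
mass of Na2C2O4 = 0.05853 × 134.00 = 7.843 g
% Na2C2O4 = 7.843 / 9.067 × 100 = 86.50 %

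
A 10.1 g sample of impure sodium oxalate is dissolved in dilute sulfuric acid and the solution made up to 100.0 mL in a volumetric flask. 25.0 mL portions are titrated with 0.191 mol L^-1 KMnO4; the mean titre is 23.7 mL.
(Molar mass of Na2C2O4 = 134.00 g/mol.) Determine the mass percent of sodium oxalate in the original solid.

60.1 %

2 MnO4^- + 5 C2O4^2- + 16 H^+ → 2 Mn^2+ + 10 CO2 + 8 H2O
n(KMnO4) per titration = 0.0237 × 0.191 = 4.53 × 10^-3 mol
From the 5:2 ratio, n(Na2C2O4) in each aliquot = 5/2 × 4.53 × 10^-3 = 0.0113 mol
n(Na2C2O4) in the whole flask = 0.0113 × 100.0/25.0 = 0.0453 mol
mass of Na2C2O4 = 0.0453 × 134.00 = 6.07 g
% Na2C2O4 = 6.07 / 10.1 × 100 = 60.1 %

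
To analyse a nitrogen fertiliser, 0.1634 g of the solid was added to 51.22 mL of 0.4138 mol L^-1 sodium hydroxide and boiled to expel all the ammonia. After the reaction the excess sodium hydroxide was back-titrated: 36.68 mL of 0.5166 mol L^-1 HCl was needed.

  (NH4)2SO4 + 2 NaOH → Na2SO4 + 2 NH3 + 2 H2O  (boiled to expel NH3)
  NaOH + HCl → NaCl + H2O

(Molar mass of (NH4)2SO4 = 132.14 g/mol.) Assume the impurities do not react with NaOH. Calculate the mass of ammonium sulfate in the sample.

n(NaOH) added = 0.05122 × 0.4138 = 0.02119 mol
n(HCl) used in back-titration = 0.03668 × 0.5166 = 0.01895 mol
n(NaOH) left over = 0.01895 mol (1:1 ratio)
n(NaOH) consumed by analyte = 0.02119 − 0.01895 = 2.246 × 10^-3 mol
From the 1:2 ratio, n((NH4)2SO4) = 1/2 × 2.246 × 10^-3 = 1.123 × 10^-3 mol
mass of (NH4)2SO4 = 1.123 × 10^-3 × 132.14 = 0.1484 g

0.1484 g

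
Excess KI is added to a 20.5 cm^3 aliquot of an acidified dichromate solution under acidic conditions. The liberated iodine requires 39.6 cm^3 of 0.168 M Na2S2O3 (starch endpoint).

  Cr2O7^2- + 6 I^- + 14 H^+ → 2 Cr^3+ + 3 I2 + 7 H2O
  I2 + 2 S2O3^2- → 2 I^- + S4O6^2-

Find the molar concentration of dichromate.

0.0541 M

n(S2O3^2-) = 0.0396 × 0.168 = 6.65 × 10^-3 mol
n(I2) = n(S2O3^2-)/2 = 3.33 × 10^-3 mol
From the 1:3 ratio, n(Cr2O7^2-) in the aliquot = 1/3 × 3.33 × 10^-3 = 1.11 × 10^-3 mol
[Cr2O7^2-] = 1.11 × 10^-3 / 0.0205 = 0.0541 mol/L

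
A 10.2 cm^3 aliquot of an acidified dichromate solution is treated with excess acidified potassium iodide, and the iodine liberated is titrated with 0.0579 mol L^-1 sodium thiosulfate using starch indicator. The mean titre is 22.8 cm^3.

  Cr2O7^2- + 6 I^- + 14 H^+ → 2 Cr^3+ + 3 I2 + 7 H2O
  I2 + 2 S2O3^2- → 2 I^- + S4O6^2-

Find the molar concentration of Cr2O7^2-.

n(S2O3^2-) = 0.0228 × 0.0579 = 1.32 × 10^-3 mol
n(I2) = n(S2O3^2-)/2 = 6.60 × 10^-4 mol
From the 1:3 ratio, n(Cr2O7^2-) in the aliquot = 1/3 × 6.60 × 10^-4 = 2.20 × 10^-4 mol
[Cr2O7^2-] = 2.20 × 10^-4 / 0.0102 = 0.0216 mol/L

0.0216 mol/L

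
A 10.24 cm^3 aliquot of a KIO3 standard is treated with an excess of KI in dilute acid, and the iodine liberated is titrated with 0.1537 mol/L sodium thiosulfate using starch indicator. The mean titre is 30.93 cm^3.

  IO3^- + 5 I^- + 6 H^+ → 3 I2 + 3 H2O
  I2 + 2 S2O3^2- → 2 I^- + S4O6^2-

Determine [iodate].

n(S2O3^2-) = 0.03093 × 0.1537 = 4.754 × 10^-3 mol
n(I2) = n(S2O3^2-)/2 = 2.377 × 10^-3 mol
From the 1:3 ratio, n(IO3^-) in the aliquot = 1/3 × 2.377 × 10^-3 = 7.923 × 10^-4 mol
[IO3^-] = 7.923 × 10^-4 / 0.01024 = 0.07738 mol/L

0.07738 mol/L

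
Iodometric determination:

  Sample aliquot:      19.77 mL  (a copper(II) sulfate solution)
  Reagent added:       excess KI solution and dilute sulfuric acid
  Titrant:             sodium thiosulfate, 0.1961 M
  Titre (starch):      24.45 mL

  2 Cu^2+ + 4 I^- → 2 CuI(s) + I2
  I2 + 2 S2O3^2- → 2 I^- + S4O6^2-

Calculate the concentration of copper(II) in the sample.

n(S2O3^2-) = 0.02445 × 0.1961 = 4.795 × 10^-3 mol
n(I2) = n(S2O3^2-)/2 = 2.397 × 10^-3 mol
From the 2:1 ratio, n(Cu2+) in the aliquot = 2/1 × 2.397 × 10^-3 = 4.795 × 10^-3 mol
[Cu2+] = 4.795 × 10^-3 / 0.01977 = 0.2425 mol/L

0.2425 M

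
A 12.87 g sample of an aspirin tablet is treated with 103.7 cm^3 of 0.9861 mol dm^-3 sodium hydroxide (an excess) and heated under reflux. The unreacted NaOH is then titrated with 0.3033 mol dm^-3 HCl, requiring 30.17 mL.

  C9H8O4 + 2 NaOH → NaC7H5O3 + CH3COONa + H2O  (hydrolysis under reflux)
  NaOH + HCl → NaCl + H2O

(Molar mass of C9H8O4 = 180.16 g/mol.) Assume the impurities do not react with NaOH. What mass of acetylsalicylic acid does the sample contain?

8.387 g

n(NaOH) added = 0.1037 × 0.9861 = 0.1023 mol
n(HCl) used in back-titration = 0.03017 × 0.3033 = 9.151 × 10^-3 mol
n(NaOH) left over = 9.151 × 10^-3 mol (1:1 ratio)
n(NaOH) consumed by analyte = 0.1023 − 9.151 × 10^-3 = 0.09311 mol
From the 1:2 ratio, n(C9H8O4) = 1/2 × 0.09311 = 0.04655 mol
mass of C9H8O4 = 0.04655 × 180.16 = 8.387 g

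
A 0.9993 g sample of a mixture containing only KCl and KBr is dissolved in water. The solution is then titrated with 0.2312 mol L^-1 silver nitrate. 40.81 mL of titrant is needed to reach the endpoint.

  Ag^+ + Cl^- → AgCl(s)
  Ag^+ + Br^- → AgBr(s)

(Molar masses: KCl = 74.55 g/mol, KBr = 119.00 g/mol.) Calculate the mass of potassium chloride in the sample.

0.2071 g

n(AgNO3) = 0.04081 × 0.2312 = 9.435 × 10^-3 mol
Let x = n(KCl), y = n(KBr).
Titrant: 1x + 1y = 9.435 × 10^-3;  mass: 74.55x + 119.00y = 0.9993
Solving, x = 2.778 × 10^-3 mol, y = 6.657 × 10^-3 mol
mass of KCl = 2.778 × 10^-3 × 74.55 = 0.2071 g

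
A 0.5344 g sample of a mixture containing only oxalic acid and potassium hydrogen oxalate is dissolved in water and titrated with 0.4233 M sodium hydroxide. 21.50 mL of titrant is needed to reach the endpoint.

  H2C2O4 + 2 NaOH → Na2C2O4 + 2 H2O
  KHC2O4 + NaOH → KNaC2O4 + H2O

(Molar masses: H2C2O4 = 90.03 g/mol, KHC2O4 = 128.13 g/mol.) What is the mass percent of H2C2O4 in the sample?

n(NaOH) = 0.02150 × 0.4233 = 9.101 × 10^-3 mol
Let x = n(H2C2O4), y = n(KHC2O4).
Titrant: 2x + 1y = 9.101 × 10^-3;  mass: 90.03x + 128.13y = 0.5344
Solving, x = 3.800 × 10^-3 mol, y = 1.501 × 10^-3 mol
mass of H2C2O4 = 3.800 × 10^-3 × 90.03 = 0.3421 g
% H2C2O4 = 0.3421 / 0.5344 × 100 = 64.02 %

64.02 %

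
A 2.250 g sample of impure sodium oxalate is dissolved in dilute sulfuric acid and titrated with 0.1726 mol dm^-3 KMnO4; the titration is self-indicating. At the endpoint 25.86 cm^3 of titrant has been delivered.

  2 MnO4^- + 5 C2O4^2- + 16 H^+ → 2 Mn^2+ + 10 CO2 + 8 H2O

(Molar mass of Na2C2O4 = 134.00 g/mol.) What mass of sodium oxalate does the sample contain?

1.495 g

n(KMnO4) = 0.02586 L × 0.1726 mol/L = 4.463 × 10^-3 mol
From the 5:2 ratio, n(Na2C2O4) = 5/2 × 4.463 × 10^-3 = 0.01116 mol
mass of Na2C2O4 = 0.01116 × 134.00 g/mol = 1.495 g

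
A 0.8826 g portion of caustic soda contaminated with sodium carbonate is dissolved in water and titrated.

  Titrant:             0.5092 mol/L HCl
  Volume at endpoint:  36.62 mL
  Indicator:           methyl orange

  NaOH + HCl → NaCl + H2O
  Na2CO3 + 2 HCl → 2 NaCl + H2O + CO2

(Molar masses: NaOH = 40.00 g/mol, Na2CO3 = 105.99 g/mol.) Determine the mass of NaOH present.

0.3250 g

n(HCl) = 0.03662 × 0.5092 = 0.01865 mol
Let x = n(NaOH), y = n(Na2CO3).
Titrant: 1x + 2y = 0.01865;  mass: 40.00x + 105.99y = 0.8826
Solving, x = 8.126 × 10^-3 mol, y = 5.261 × 10^-3 mol
mass of NaOH = 8.126 × 10^-3 × 40.00 = 0.3250 g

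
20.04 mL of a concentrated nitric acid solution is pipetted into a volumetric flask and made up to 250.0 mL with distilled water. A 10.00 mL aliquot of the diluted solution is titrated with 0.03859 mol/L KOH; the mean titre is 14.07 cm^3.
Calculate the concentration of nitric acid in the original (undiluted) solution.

HNO3 + KOH → KNO3 + H2O
n(KOH) = 0.01407 × 0.03859 = 5.430 × 10^-4 mol
n(HNO3) in the aliquot = 5.430 × 10^-4 mol (1:1 ratio)
[HNO3]_dilute = 5.430 × 10^-4 / 0.01000 = 0.05430 mol/L
Dilution factor = 250.0 / 20.04 = 12.48
[HNO3]_stock = 0.05430 × 12.48 = 0.6773 mol/L

0.6773 mol/L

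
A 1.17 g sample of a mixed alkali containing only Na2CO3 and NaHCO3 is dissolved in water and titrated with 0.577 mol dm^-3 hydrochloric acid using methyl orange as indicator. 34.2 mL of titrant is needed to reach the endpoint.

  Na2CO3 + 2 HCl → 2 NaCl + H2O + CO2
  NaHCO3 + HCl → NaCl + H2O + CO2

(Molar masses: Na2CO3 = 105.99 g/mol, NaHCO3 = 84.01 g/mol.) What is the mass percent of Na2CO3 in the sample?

n(HCl) = 0.0342 × 0.577 = 0.0197 mol
Let x = n(Na2CO3), y = n(NaHCO3).
Titrant: 2x + 1y = 0.0197;  mass: 105.99x + 84.01y = 1.17
Solving, x = 7.86 × 10^-3 mol, y = 4.01 × 10^-3 mol
mass of Na2CO3 = 7.86 × 10^-3 × 105.99 = 0.834 g
% Na2CO3 = 0.834 / 1.17 × 100 = 71.2 %

71.2 %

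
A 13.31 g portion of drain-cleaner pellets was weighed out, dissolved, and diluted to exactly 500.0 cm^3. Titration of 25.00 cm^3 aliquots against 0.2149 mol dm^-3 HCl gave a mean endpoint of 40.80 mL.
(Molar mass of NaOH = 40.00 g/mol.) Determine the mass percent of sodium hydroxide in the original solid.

NaOH + HCl → NaCl + H2O
n(HCl) per titration = 0.04080 × 0.2149 = 8.768 × 10^-3 mol
n(NaOH) in each aliquot = 8.768 × 10^-3 mol (1:1 ratio)
n(NaOH) in the whole flask = 8.768 × 10^-3 × 500.0/25.00 = 0.1754 mol
mass of NaOH = 0.1754 × 40.00 = 7.014 g
% NaOH = 7.014 / 13.31 × 100 = 52.70 %

52.70 %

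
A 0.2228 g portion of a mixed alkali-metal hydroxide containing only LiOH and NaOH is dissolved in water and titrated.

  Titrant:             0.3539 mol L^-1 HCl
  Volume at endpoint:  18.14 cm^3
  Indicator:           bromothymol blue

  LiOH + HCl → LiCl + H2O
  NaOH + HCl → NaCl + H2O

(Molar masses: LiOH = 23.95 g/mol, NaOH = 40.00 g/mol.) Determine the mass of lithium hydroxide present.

0.05072 g

n(HCl) = 0.01814 × 0.3539 = 6.420 × 10^-3 mol
Let x = n(LiOH), y = n(NaOH).
Titrant: 1x + 1y = 6.420 × 10^-3;  mass: 23.95x + 40.00y = 0.2228
Solving, x = 2.118 × 10^-3 mol, y = 4.302 × 10^-3 mol
mass of LiOH = 2.118 × 10^-3 × 23.95 = 0.05072 g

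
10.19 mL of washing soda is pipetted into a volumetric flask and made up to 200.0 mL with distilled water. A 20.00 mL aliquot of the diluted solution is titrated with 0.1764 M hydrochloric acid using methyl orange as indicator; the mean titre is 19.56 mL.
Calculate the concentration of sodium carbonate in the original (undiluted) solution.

Na2CO3 + 2 HCl → 2 NaCl + H2O + CO2
n(HCl) = 0.01956 × 0.1764 = 3.450 × 10^-3 mol
From the 1:2 ratio, n(Na2CO3) in the aliquot = 1/2 × 3.450 × 10^-3 = 1.725 × 10^-3 mol
[Na2CO3]_dilute = 1.725 × 10^-3 / 0.02000 = 0.08626 mol/L
Dilution factor = 200.0 / 10.19 = 19.63
[Na2CO3]_stock = 0.08626 × 19.63 = 1.693 mol/L

1.693 M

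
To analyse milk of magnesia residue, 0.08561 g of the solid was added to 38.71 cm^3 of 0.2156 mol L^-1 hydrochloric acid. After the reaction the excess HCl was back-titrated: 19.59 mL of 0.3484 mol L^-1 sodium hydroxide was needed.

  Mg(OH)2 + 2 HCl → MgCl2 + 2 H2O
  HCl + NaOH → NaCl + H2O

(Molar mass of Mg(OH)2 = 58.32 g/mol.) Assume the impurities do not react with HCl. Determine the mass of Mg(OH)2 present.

n(HCl) added = 0.03871 × 0.2156 = 8.346 × 10^-3 mol
n(NaOH) used in back-titration = 0.01959 × 0.3484 = 6.825 × 10^-3 mol
n(HCl) left over = 6.825 × 10^-3 mol (1:1 ratio)
n(HCl) consumed by analyte = 8.346 × 10^-3 − 6.825 × 10^-3 = 1.521 × 10^-3 mol
From the 1:2 ratio, n(Mg(OH)2) = 1/2 × 1.521 × 10^-3 = 7.604 × 10^-4 mol
mass of Mg(OH)2 = 7.604 × 10^-4 × 58.32 = 0.04434 g

0.04434 g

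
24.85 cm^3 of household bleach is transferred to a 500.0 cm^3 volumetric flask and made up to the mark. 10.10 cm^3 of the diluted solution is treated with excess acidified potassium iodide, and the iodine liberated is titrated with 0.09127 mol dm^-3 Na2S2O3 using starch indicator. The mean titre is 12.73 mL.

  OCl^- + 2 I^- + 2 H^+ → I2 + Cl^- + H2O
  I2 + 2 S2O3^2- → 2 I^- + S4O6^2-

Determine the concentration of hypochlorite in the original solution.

1.157 mol/L

n(S2O3^2-) = 0.01273 × 0.09127 = 1.162 × 10^-3 mol
n(I2) = n(S2O3^2-)/2 = 5.809 × 10^-4 mol
n(OCl^-) in the aliquot = 5.809 × 10^-4 mol (1:1 ratio)
[OCl^-]_dilute = 5.809 × 10^-4 / 0.01010 = 0.05752 mol/L
[OCl^-]_original = 0.05752 × 500.0/24.85 = 1.157 mol/L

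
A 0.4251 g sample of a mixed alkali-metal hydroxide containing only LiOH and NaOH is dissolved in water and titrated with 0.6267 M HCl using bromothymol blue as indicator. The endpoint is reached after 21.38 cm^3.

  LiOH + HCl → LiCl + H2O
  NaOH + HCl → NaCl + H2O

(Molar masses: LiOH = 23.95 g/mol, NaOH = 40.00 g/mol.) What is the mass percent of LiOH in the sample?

n(HCl) = 0.02138 × 0.6267 = 0.01340 mol
Let x = n(LiOH), y = n(NaOH).
Titrant: 1x + 1y = 0.01340;  mass: 23.95x + 40.00y = 0.4251
Solving, x = 6.907 × 10^-3 mol, y = 6.492 × 10^-3 mol
mass of LiOH = 6.907 × 10^-3 × 23.95 = 0.1654 g
% LiOH = 0.1654 / 0.4251 × 100 = 38.91 %

38.91 %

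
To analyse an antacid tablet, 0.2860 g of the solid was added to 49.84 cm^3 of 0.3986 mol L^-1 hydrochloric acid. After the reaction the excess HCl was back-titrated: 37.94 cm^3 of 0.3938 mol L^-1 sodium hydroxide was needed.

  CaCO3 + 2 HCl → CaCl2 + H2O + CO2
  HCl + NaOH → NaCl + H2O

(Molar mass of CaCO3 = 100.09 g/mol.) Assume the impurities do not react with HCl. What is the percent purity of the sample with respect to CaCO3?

86.19 %

n(HCl) added = 0.04984 × 0.3986 = 0.01987 mol
n(NaOH) used in back-titration = 0.03794 × 0.3938 = 0.01494 mol
n(HCl) left over = 0.01494 mol (1:1 ratio)
n(HCl) consumed by analyte = 0.01987 − 0.01494 = 4.925 × 10^-3 mol
From the 1:2 ratio, n(CaCO3) = 1/2 × 4.925 × 10^-3 = 2.463 × 10^-3 mol
mass of CaCO3 = 2.463 × 10^-3 × 100.09 = 0.2465 g
% CaCO3 = 0.2465 / 0.2860 × 100 = 86.19 %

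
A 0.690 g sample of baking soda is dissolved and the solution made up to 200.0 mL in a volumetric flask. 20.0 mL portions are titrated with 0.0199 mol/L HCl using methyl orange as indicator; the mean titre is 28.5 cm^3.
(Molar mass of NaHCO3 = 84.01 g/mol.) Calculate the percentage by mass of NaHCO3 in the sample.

NaHCO3 + HCl → NaCl + H2O + CO2
n(HCl) per titration = 0.0285 × 0.0199 = 5.67 × 10^-4 mol
n(NaHCO3) in each aliquot = 5.67 × 10^-4 mol (1:1 ratio)
n(NaHCO3) in the whole flask = 5.67 × 10^-4 × 200.0/20.0 = 5.67 × 10^-3 mol
mass of NaHCO3 = 5.67 × 10^-3 × 84.01 = 0.476 g
% NaHCO3 = 0.476 / 0.690 × 100 = 69.1 %

69.1 %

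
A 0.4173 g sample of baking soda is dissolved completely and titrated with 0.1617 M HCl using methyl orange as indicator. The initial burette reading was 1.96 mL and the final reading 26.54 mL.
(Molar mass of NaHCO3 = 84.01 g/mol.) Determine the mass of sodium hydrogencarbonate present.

0.3339 g

NaHCO3 + HCl → NaCl + H2O + CO2
n(HCl) = 0.02458 L × 0.1617 mol/L = 3.975 × 10^-3 mol
n(NaHCO3) = 3.975 × 10^-3 mol (1:1 ratio)
mass of NaHCO3 = 3.975 × 10^-3 × 84.01 g/mol = 0.3339 g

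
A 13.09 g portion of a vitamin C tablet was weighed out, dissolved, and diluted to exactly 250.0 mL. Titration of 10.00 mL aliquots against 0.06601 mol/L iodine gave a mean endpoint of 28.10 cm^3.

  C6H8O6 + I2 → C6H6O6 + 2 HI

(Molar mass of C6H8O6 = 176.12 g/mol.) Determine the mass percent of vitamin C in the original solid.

n(I2) per titration = 0.02810 × 0.06601 = 1.855 × 10^-3 mol
n(C6H8O6) in each aliquot = 1.855 × 10^-3 mol (1:1 ratio)
n(C6H8O6) in the whole flask = 1.855 × 10^-3 × 250.0/10.00 = 0.04637 mol
mass of C6H8O6 = 0.04637 × 176.12 = 8.167 g
% C6H8O6 = 8.167 / 13.09 × 100 = 62.39 %

62.39 %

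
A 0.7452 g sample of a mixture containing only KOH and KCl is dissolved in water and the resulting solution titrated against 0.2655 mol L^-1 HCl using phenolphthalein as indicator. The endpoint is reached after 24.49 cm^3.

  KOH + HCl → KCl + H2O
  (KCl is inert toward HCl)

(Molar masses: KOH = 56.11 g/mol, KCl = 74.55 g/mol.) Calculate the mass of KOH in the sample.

0.3648 g

n(HCl) = 0.02449 × 0.2655 = 6.502 × 10^-3 mol
Let x = n(KOH), y = n(KCl).
Titrant: 1x = 6.502 × 10^-3;  mass: 56.11x + 74.55y = 0.7452
Solving, x = 6.502 × 10^-3 mol, y = 5.102 × 10^-3 mol
mass of KOH = 6.502 × 10^-3 × 56.11 = 0.3648 g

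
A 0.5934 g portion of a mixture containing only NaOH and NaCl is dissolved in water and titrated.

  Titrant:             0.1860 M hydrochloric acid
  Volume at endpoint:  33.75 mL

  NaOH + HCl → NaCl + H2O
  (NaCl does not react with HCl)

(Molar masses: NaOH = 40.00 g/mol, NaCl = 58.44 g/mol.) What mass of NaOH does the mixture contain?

n(HCl) = 0.03375 × 0.1860 = 6.277 × 10^-3 mol
Let x = n(NaOH), y = n(NaCl).
Titrant: 1x = 6.277 × 10^-3;  mass: 40.00x + 58.44y = 0.5934
Solving, x = 6.277 × 10^-3 mol, y = 5.857 × 10^-3 mol
mass of NaOH = 6.277 × 10^-3 × 40.00 = 0.2511 g

0.2511 g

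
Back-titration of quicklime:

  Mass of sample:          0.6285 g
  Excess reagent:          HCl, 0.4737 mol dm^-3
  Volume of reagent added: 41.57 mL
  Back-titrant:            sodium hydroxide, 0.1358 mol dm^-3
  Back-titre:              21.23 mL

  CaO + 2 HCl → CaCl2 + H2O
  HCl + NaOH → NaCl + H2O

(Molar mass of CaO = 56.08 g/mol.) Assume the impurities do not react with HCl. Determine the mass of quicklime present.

0.4713 g

n(HCl) added = 0.04157 × 0.4737 = 0.01969 mol
n(NaOH) used in back-titration = 0.02123 × 0.1358 = 2.883 × 10^-3 mol
n(HCl) left over = 2.883 × 10^-3 mol (1:1 ratio)
n(HCl) consumed by analyte = 0.01969 − 2.883 × 10^-3 = 0.01681 mol
From the 1:2 ratio, n(CaO) = 1/2 × 0.01681 = 8.404 × 10^-3 mol
mass of CaO = 8.404 × 10^-3 × 56.08 = 0.4713 g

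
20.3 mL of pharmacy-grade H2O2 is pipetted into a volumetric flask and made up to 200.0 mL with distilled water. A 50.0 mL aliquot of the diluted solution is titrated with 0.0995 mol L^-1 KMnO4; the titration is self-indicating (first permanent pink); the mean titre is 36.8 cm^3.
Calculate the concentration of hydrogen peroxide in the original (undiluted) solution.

1.80 mol/L

2 MnO4^- + 5 H2O2 + 6 H^+ → 2 Mn^2+ + 5 O2 + 8 H2O
n(KMnO4) = 0.0368 × 0.0995 = 3.66 × 10^-3 mol
From the 5:2 ratio, n(H2O2) in the aliquot = 5/2 × 3.66 × 10^-3 = 9.15 × 10^-3 mol
[H2O2]_dilute = 9.15 × 10^-3 / 0.0500 = 0.183 mol/L
Dilution factor = 200.0 / 20.3 = 9.852
[H2O2]_stock = 0.183 × 9.852 = 1.80 mol/L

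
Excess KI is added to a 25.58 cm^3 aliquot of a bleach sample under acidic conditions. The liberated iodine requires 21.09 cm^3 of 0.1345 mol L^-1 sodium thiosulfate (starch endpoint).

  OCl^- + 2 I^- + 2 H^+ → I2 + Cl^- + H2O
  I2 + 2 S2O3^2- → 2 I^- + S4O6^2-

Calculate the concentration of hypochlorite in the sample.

0.05545 mol/L

n(S2O3^2-) = 0.02109 × 0.1345 = 2.837 × 10^-3 mol
n(I2) = n(S2O3^2-)/2 = 1.418 × 10^-3 mol
n(OCl^-) in the aliquot = 1.418 × 10^-3 mol (1:1 ratio)
[OCl^-] = 1.418 × 10^-3 / 0.02558 = 0.05545 mol/L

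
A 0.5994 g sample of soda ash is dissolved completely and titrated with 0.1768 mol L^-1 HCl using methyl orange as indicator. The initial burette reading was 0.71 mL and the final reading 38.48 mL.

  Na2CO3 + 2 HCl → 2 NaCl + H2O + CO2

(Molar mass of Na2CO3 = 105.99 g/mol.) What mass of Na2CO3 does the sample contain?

0.3539 g

n(HCl) = 0.03777 L × 0.1768 mol/L = 6.678 × 10^-3 mol
From the 1:2 ratio, n(Na2CO3) = 1/2 × 6.678 × 10^-3 = 3.339 × 10^-3 mol
mass of Na2CO3 = 3.339 × 10^-3 × 105.99 g/mol = 0.3539 g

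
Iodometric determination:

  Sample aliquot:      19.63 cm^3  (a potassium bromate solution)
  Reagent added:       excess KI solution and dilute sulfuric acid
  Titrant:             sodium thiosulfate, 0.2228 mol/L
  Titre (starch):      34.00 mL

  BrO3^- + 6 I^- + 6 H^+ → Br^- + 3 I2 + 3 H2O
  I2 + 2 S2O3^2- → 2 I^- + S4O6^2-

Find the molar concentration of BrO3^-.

n(S2O3^2-) = 0.03400 × 0.2228 = 7.575 × 10^-3 mol
n(I2) = n(S2O3^2-)/2 = 3.788 × 10^-3 mol
From the 1:3 ratio, n(BrO3^-) in the aliquot = 1/3 × 3.788 × 10^-3 = 1.263 × 10^-3 mol
[BrO3^-] = 1.263 × 10^-3 / 0.01963 = 0.06432 mol/L

0.06432 mol/L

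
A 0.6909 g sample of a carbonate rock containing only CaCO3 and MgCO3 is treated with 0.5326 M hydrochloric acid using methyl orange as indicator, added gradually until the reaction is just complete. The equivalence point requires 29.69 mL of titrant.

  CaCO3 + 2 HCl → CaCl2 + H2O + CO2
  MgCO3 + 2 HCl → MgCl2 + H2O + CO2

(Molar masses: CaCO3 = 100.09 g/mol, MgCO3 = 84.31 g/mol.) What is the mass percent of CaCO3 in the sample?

22.32 %

n(HCl) = 0.02969 × 0.5326 = 0.01581 mol
Let x = n(CaCO3), y = n(MgCO3).
Titrant: 2x + 2y = 0.01581;  mass: 100.09x + 84.31y = 0.6909
Solving, x = 1.540 × 10^-3 mol, y = 6.366 × 10^-3 mol
mass of CaCO3 = 1.540 × 10^-3 × 100.09 = 0.1542 g
% CaCO3 = 0.1542 / 0.6909 × 100 = 22.32 %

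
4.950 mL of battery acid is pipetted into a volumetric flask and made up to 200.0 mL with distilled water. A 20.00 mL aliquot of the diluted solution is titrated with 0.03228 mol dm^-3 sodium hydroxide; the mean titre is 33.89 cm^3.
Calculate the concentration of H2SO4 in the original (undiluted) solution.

1.105 mol/L

H2SO4 + 2 NaOH → Na2SO4 + 2 H2O
n(NaOH) = 0.03389 × 0.03228 = 1.094 × 10^-3 mol
From the 1:2 ratio, n(H2SO4) in the aliquot = 1/2 × 1.094 × 10^-3 = 5.470 × 10^-4 mol
[H2SO4]_dilute = 5.470 × 10^-4 / 0.02000 = 0.02735 mol/L
Dilution factor = 200.0 / 4.950 = 40.40
[H2SO4]_stock = 0.02735 × 40.40 = 1.105 mol/L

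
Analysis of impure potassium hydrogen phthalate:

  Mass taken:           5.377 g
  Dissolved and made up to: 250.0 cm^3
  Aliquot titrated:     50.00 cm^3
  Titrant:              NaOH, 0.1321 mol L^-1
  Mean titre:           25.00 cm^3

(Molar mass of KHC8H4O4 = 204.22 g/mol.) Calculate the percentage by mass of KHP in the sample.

62.71 %

KHC8H4O4 + NaOH → KNaC8H4O4 + H2O
n(NaOH) per titration = 0.02500 × 0.1321 = 3.302 × 10^-3 mol
n(KHC8H4O4) in each aliquot = 3.302 × 10^-3 mol (1:1 ratio)
n(KHC8H4O4) in the whole flask = 3.302 × 10^-3 × 250.0/50.00 = 0.01651 mol
mass of KHC8H4O4 = 0.01651 × 204.22 = 3.372 g
% KHC8H4O4 = 3.372 / 5.377 × 100 = 62.71 %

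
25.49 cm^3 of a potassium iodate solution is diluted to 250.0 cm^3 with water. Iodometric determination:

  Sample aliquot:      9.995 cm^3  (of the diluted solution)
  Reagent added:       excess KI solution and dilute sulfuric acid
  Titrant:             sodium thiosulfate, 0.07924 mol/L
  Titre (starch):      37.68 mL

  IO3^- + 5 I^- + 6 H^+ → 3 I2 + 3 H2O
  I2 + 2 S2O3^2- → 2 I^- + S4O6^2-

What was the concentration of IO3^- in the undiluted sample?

0.4883 mol/L

n(S2O3^2-) = 0.03768 × 0.07924 = 2.986 × 10^-3 mol
n(I2) = n(S2O3^2-)/2 = 1.493 × 10^-3 mol
From the 1:3 ratio, n(IO3^-) in the aliquot = 1/3 × 1.493 × 10^-3 = 4.976 × 10^-4 mol
[IO3^-]_dilute = 4.976 × 10^-4 / 0.009995 = 0.04979 mol/L
[IO3^-]_original = 0.04979 × 250.0/25.49 = 0.4883 mol/L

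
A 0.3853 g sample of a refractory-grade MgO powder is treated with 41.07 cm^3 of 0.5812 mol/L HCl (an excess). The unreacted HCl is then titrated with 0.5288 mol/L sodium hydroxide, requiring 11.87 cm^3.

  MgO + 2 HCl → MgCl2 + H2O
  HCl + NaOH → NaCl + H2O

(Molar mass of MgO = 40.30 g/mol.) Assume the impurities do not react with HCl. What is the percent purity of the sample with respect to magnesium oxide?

n(HCl) added = 0.04107 × 0.5812 = 0.02387 mol
n(NaOH) used in back-titration = 0.01187 × 0.5288 = 6.277 × 10^-3 mol
n(HCl) left over = 6.277 × 10^-3 mol (1:1 ratio)
n(HCl) consumed by analyte = 0.02387 − 6.277 × 10^-3 = 0.01759 mol
From the 1:2 ratio, n(MgO) = 1/2 × 0.01759 = 8.797 × 10^-3 mol
mass of MgO = 8.797 × 10^-3 × 40.30 = 0.3545 g
% MgO = 0.3545 / 0.3853 × 100 = 92.01 %

92.01 %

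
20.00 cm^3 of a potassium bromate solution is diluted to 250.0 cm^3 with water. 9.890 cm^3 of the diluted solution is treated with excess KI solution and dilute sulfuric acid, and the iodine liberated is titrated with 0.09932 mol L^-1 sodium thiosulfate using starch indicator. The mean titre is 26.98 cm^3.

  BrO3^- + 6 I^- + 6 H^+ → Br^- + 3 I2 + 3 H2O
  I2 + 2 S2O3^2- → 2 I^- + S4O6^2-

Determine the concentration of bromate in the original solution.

n(S2O3^2-) = 0.02698 × 0.09932 = 2.680 × 10^-3 mol
n(I2) = n(S2O3^2-)/2 = 1.340 × 10^-3 mol
From the 1:3 ratio, n(BrO3^-) in the aliquot = 1/3 × 1.340 × 10^-3 = 4.466 × 10^-4 mol
[BrO3^-]_dilute = 4.466 × 10^-4 / 0.009890 = 0.04516 mol/L
[BrO3^-]_original = 0.04516 × 250.0/20.00 = 0.5645 mol/L

0.5645 mol/L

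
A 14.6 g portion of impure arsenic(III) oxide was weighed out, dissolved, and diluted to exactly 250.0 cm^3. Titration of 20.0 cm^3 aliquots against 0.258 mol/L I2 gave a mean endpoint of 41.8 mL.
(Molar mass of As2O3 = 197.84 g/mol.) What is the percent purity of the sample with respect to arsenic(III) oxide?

91.3 %

As2O3 + 2 I2 + 2 H2O → As2O5 + 4 HI
n(I2) per titration = 0.0418 × 0.258 = 0.0108 mol
From the 1:2 ratio, n(As2O3) in each aliquot = 1/2 × 0.0108 = 5.39 × 10^-3 mol
n(As2O3) in the whole flask = 5.39 × 10^-3 × 250.0/20.0 = 0.0674 mol
mass of As2O3 = 0.0674 × 197.84 = 13.3 g
% As2O3 = 13.3 / 14.6 × 100 = 91.3 %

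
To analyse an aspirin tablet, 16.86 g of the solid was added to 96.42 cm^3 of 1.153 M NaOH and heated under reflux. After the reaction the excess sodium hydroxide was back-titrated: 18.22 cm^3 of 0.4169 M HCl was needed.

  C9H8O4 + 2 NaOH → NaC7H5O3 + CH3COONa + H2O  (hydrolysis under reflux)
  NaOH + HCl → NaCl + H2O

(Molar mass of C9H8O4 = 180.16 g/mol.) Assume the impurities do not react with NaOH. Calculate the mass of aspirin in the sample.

n(NaOH) added = 0.09642 × 1.153 = 0.1112 mol
n(HCl) used in back-titration = 0.01822 × 0.4169 = 7.596 × 10^-3 mol
n(NaOH) left over = 7.596 × 10^-3 mol (1:1 ratio)
n(NaOH) consumed by analyte = 0.1112 − 7.596 × 10^-3 = 0.1036 mol
From the 1:2 ratio, n(C9H8O4) = 1/2 × 0.1036 = 0.05179 mol
mass of C9H8O4 = 0.05179 × 180.16 = 9.330 g

9.330 g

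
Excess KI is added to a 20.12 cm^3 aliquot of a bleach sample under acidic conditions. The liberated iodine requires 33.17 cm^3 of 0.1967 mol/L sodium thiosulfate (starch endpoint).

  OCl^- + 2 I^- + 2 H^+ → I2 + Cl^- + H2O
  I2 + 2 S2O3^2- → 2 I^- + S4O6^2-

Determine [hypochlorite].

n(S2O3^2-) = 0.03317 × 0.1967 = 6.525 × 10^-3 mol
n(I2) = n(S2O3^2-)/2 = 3.262 × 10^-3 mol
n(OCl^-) in the aliquot = 3.262 × 10^-3 mol (1:1 ratio)
[OCl^-] = 3.262 × 10^-3 / 0.02012 = 0.1621 mol/L

0.1621 mol/L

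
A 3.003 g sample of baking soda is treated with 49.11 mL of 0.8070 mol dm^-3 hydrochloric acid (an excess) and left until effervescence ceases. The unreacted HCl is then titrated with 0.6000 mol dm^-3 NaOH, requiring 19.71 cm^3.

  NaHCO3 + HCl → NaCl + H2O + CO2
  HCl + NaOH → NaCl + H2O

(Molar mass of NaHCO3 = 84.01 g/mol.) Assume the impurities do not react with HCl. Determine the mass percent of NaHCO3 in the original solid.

77.79 %

n(HCl) added = 0.04911 × 0.8070 = 0.03963 mol
n(NaOH) used in back-titration = 0.01971 × 0.6000 = 0.01183 mol
n(HCl) left over = 0.01183 mol (1:1 ratio)
n(HCl) consumed by analyte = 0.03963 − 0.01183 = 0.02781 mol
n(NaHCO3) = 0.02781 mol (1:1 ratio)
mass of NaHCO3 = 0.02781 × 84.01 = 2.336 g
% NaHCO3 = 2.336 / 3.003 × 100 = 77.79 %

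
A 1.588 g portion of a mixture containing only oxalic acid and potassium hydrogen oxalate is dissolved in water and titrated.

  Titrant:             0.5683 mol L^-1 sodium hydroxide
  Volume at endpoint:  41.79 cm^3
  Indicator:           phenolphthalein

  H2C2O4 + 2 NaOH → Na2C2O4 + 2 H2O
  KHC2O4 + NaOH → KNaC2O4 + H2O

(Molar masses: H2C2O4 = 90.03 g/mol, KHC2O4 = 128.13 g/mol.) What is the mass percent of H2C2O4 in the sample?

n(NaOH) = 0.04179 × 0.5683 = 0.02375 mol
Let x = n(H2C2O4), y = n(KHC2O4).
Titrant: 2x + 1y = 0.02375;  mass: 90.03x + 128.13y = 1.588
Solving, x = 8.753 × 10^-3 mol, y = 6.243 × 10^-3 mol
mass of H2C2O4 = 8.753 × 10^-3 × 90.03 = 0.7880 g
% H2C2O4 = 0.7880 / 1.588 × 100 = 49.62 %

49.62 %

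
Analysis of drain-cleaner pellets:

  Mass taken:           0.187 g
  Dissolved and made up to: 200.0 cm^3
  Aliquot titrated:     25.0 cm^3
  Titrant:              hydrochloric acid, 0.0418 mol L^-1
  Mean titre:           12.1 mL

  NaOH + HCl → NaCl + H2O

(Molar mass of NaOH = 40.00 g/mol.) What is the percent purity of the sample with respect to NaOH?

86.6 %

n(HCl) per titration = 0.0121 × 0.0418 = 5.06 × 10^-4 mol
n(NaOH) in each aliquot = 5.06 × 10^-4 mol (1:1 ratio)
n(NaOH) in the whole flask = 5.06 × 10^-4 × 200.0/25.0 = 4.05 × 10^-3 mol
mass of NaOH = 4.05 × 10^-3 × 40.00 = 0.162 g
% NaOH = 0.162 / 0.187 × 100 = 86.6 %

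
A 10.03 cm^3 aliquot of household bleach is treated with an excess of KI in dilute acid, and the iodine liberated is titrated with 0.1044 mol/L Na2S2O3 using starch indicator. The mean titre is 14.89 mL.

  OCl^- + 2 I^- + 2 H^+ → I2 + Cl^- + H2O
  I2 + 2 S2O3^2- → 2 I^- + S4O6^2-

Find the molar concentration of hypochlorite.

n(S2O3^2-) = 0.01489 × 0.1044 = 1.555 × 10^-3 mol
n(I2) = n(S2O3^2-)/2 = 7.773 × 10^-4 mol
n(OCl^-) in the aliquot = 7.773 × 10^-4 mol (1:1 ratio)
[OCl^-] = 7.773 × 10^-4 / 0.01003 = 0.07749 mol/L

0.07749 mol/L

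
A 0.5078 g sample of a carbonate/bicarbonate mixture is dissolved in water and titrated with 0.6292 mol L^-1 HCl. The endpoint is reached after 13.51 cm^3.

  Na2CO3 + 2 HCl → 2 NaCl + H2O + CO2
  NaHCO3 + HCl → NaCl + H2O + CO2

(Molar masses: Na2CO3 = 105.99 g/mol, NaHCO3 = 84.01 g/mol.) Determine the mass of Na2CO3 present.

0.3525 g

n(HCl) = 0.01351 × 0.6292 = 8.500 × 10^-3 mol
Let x = n(Na2CO3), y = n(NaHCO3).
Titrant: 2x + 1y = 8.500 × 10^-3;  mass: 105.99x + 84.01y = 0.5078
Solving, x = 3.326 × 10^-3 mol, y = 1.848 × 10^-3 mol
mass of Na2CO3 = 3.326 × 10^-3 × 105.99 = 0.3525 g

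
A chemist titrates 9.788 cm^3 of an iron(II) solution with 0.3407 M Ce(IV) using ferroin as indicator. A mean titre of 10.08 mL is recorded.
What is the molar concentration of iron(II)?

Ce^4+ + Fe^2+ → Ce^3+ + Fe^3+
n(Ce4+) = 0.01008 L × 0.3407 mol/L = 3.434 × 10^-3 mol
n(Fe2+) = 3.434 × 10^-3 mol (1:1 mole ratio)
[Fe2+] = 3.434 × 10^-3 mol / 0.009788 L = 0.3509 mol/L

0.3509 M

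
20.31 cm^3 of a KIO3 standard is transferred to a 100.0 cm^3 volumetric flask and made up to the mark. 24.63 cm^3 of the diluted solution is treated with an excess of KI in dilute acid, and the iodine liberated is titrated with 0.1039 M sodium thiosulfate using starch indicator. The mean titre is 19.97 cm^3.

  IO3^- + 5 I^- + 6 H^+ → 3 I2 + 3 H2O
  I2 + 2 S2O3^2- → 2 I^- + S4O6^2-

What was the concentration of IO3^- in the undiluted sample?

n(S2O3^2-) = 0.01997 × 0.1039 = 2.075 × 10^-3 mol
n(I2) = n(S2O3^2-)/2 = 1.037 × 10^-3 mol
From the 1:3 ratio, n(IO3^-) in the aliquot = 1/3 × 1.037 × 10^-3 = 3.458 × 10^-4 mol
[IO3^-]_dilute = 3.458 × 10^-4 / 0.02463 = 0.01404 mol/L
[IO3^-]_original = 0.01404 × 100.0/20.31 = 0.06913 mol/L

0.06913 M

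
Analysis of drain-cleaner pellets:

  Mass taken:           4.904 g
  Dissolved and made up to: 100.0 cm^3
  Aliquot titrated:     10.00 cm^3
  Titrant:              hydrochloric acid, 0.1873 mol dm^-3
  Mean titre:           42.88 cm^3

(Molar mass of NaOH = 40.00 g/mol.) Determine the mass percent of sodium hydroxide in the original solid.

65.51 %

NaOH + HCl → NaCl + H2O
n(HCl) per titration = 0.04288 × 0.1873 = 8.031 × 10^-3 mol
n(NaOH) in each aliquot = 8.031 × 10^-3 mol (1:1 ratio)
n(NaOH) in the whole flask = 8.031 × 10^-3 × 100.0/10.00 = 0.08031 mol
mass of NaOH = 0.08031 × 40.00 = 3.213 g
% NaOH = 3.213 / 4.904 × 100 = 65.51 %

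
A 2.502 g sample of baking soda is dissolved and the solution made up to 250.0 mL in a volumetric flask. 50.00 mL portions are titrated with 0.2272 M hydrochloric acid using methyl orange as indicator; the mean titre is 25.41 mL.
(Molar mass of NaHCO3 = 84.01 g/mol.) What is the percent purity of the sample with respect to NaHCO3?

NaHCO3 + HCl → NaCl + H2O + CO2
n(HCl) per titration = 0.02541 × 0.2272 = 5.773 × 10^-3 mol
n(NaHCO3) in each aliquot = 5.773 × 10^-3 mol (1:1 ratio)
n(NaHCO3) in the whole flask = 5.773 × 10^-3 × 250.0/50.00 = 0.02887 mol
mass of NaHCO3 = 0.02887 × 84.01 = 2.425 g
% NaHCO3 = 2.425 / 2.502 × 100 = 96.92 %

96.92 %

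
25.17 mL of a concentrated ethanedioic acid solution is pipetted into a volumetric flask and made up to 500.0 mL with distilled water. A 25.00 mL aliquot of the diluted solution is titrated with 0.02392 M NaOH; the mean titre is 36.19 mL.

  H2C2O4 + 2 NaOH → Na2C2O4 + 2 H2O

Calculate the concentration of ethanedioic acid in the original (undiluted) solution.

0.3439 M

n(NaOH) = 0.03619 × 0.02392 = 8.657 × 10^-4 mol
From the 1:2 ratio, n(H2C2O4) in the aliquot = 1/2 × 8.657 × 10^-4 = 4.328 × 10^-4 mol
[H2C2O4]_dilute = 4.328 × 10^-4 / 0.02500 = 0.01731 mol/L
Dilution factor = 500.0 / 25.17 = 19.86
[H2C2O4]_stock = 0.01731 × 19.86 = 0.3439 mol/L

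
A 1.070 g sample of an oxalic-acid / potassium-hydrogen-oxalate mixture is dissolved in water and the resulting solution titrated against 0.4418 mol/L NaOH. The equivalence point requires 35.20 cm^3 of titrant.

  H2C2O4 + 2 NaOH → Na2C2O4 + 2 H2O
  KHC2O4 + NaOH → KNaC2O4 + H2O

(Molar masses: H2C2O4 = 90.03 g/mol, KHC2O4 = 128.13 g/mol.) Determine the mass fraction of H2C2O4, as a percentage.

46.70 %

n(NaOH) = 0.03520 × 0.4418 = 0.01555 mol
Let x = n(H2C2O4), y = n(KHC2O4).
Titrant: 2x + 1y = 0.01555;  mass: 90.03x + 128.13y = 1.070
Solving, x = 5.550 × 10^-3 mol, y = 4.451 × 10^-3 mol
mass of H2C2O4 = 5.550 × 10^-3 × 90.03 = 0.4997 g
% H2C2O4 = 0.4997 / 1.070 × 100 = 46.70 %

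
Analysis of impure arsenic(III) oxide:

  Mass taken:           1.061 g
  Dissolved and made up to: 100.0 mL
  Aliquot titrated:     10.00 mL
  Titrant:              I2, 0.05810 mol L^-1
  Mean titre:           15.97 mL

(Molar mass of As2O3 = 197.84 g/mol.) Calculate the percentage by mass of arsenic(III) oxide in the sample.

As2O3 + 2 I2 + 2 H2O → As2O5 + 4 HI
n(I2) per titration = 0.01597 × 0.05810 = 9.279 × 10^-4 mol
From the 1:2 ratio, n(As2O3) in each aliquot = 1/2 × 9.279 × 10^-4 = 4.639 × 10^-4 mol
n(As2O3) in the whole flask = 4.639 × 10^-4 × 100.0/10.00 = 4.639 × 10^-3 mol
mass of As2O3 = 4.639 × 10^-3 × 197.84 = 0.9178 g
% As2O3 = 0.9178 / 1.061 × 100 = 86.51 %

86.51 %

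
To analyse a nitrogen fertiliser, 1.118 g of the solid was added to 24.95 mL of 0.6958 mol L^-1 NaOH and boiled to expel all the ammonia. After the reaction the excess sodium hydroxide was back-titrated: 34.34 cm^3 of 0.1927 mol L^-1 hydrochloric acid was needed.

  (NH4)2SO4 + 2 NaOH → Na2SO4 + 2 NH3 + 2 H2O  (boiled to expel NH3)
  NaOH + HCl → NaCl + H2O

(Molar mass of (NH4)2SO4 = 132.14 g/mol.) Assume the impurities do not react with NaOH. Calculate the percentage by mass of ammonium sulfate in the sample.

n(NaOH) added = 0.02495 × 0.6958 = 0.01736 mol
n(HCl) used in back-titration = 0.03434 × 0.1927 = 6.617 × 10^-3 mol
n(NaOH) left over = 6.617 × 10^-3 mol (1:1 ratio)
n(NaOH) consumed by analyte = 0.01736 − 6.617 × 10^-3 = 0.01074 mol
From the 1:2 ratio, n((NH4)2SO4) = 1/2 × 0.01074 = 5.371 × 10^-3 mol
mass of (NH4)2SO4 = 5.371 × 10^-3 × 132.14 = 0.7098 g
% (NH4)2SO4 = 0.7098 / 1.118 × 100 = 63.49 %

63.49 %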